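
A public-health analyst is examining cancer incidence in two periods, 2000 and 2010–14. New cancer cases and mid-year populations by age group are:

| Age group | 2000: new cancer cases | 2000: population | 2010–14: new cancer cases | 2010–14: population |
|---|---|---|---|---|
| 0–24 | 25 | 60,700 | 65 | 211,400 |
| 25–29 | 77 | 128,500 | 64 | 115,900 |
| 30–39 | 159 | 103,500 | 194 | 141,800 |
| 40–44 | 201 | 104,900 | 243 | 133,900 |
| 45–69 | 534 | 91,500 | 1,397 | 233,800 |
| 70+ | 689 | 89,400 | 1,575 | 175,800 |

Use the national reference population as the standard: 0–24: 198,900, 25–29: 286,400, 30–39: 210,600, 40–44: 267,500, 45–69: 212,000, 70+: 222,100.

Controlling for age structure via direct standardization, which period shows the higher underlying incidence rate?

Age-specific rates per 100,000 for 2000: 41.19, 59.92, 153.62, 191.61, 583.61, 770.69.
For 2010–14: 30.75, 55.22, 136.81, 181.48, 597.52, 895.90.
Standard total = 1,397,500; weights = 0.1423, 0.2049, 0.1507, 0.1914, 0.1517, 0.1589.
2000: 0.1423×41.19 + 0.2049×59.92 + 0.1507×153.62 + 0.1914×191.61 + 0.1517×583.61 + 0.1589×770.69 = 288.9862 per 100,000.
2010–14: 0.1423×30.75 + 0.2049×55.22 + 0.1507×136.81 + 0.1914×181.48 + 0.1517×597.52 + 0.1589×895.90 = 304.0740 per 100,000.

2010–14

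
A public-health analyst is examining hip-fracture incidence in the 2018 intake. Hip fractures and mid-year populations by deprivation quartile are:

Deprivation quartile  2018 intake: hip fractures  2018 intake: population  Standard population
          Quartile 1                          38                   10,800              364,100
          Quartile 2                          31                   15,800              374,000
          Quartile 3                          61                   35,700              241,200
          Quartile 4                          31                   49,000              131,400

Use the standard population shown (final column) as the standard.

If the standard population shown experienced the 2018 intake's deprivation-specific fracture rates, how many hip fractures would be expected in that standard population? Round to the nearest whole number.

Deprivation-specific rates per 100,000 for the 2018 intake: 351.85, 196.20, 170.87, 63.27.
Expected hip fractures = Σ (standard pop × deprivation-specific rate ÷ 100,000)
= 364,100×351.85/100,000 + 374,000×196.20/100,000 + 241,200×170.87/100,000 + 131,400×63.27/100,000
= 1281.09 + 733.80 + 412.13 + 83.13 = 2510.16.

2510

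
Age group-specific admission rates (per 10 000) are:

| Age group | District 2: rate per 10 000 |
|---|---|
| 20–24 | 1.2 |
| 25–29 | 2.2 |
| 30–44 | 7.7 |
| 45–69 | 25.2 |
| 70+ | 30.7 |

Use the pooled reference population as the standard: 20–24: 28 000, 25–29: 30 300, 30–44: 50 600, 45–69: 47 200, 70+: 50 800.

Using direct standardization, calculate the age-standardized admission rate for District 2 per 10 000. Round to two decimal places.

15.65

Standard total = 206 900; weights = 0.1353, 0.1464, 0.2446, 0.2281, 0.2455.
Standardized rate: 0.1353×1.2 + 0.1464×2.2 + 0.2446×7.7 + 0.2281×25.2 + 0.2455×30.7 = 15.6543 per 10 000.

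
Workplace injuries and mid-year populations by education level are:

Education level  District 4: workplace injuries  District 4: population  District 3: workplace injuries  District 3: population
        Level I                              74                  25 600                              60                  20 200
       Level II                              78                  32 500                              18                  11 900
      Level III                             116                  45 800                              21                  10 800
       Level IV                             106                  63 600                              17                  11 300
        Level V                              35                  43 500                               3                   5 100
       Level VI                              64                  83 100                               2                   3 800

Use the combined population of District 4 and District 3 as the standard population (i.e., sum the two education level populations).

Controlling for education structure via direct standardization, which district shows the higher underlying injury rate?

Education-specific rates per 10 000 for District 4: 28.91, 24.00, 25.33, 16.67, 8.05, 7.70.
For District 3: 29.70, 15.13, 19.44, 15.04, 5.88, 5.26.
Combined standard total = 357 200; weights = 0.1282, 0.1243, 0.1585, 0.2097, 0.1361, 0.2433.
District 4: 0.1282×28.91 + 0.1243×24.00 + 0.1585×25.33 + 0.2097×16.67 + 0.1361×8.05 + 0.2433×7.70 = 17.1659 per 10 000.
District 3: 0.1282×29.70 + 0.1243×15.13 + 0.1585×19.44 + 0.2097×15.04 + 0.1361×5.88 + 0.2433×5.26 = 14.0051 per 10 000.
The crude rates (16.08 vs 19.18) would put District 3 higher, but that reflects its education composition; once standardized to a common education structure, District 4 has the higher underlying rate.

District 4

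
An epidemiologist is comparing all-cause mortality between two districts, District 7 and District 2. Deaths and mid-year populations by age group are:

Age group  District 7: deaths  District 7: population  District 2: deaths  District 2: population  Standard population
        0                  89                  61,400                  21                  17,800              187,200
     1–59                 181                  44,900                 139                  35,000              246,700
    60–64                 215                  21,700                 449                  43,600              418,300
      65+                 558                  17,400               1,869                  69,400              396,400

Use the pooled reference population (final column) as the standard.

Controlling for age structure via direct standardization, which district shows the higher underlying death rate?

Age-specific rates per 1,000 for District 7: 1.450, 4.031, 9.908, 32.069.
For District 2: 1.180, 3.971, 10.298, 26.931.
Standard total = 1,248,600; weights = 0.1499, 0.1976, 0.3350, 0.3175.
District 7: 0.1499×1.450 + 0.1976×4.031 + 0.3350×9.908 + 0.3175×32.069 = 14.5142 per 1,000.
District 2: 0.1499×1.180 + 0.1976×3.971 + 0.3350×10.298 + 0.3175×26.931 = 12.9615 per 1,000.
The crude rates (7.17 vs 14.95) would put District 2 higher, but that reflects its age composition; once standardized to a common age structure, District 7 has the higher underlying rate.

District 7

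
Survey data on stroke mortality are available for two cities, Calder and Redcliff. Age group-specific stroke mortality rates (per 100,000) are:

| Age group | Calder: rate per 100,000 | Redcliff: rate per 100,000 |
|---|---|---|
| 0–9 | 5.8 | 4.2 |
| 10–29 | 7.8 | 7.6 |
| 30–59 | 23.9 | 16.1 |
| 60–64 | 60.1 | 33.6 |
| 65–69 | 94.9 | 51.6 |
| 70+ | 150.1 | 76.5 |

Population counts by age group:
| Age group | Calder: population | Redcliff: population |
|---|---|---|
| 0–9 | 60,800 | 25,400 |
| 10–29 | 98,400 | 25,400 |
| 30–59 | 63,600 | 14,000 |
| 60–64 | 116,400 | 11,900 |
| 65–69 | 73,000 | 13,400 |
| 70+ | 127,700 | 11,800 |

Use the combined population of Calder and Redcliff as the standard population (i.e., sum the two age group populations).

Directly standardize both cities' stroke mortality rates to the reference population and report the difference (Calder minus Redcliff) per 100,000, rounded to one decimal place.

Combined standard total = 641,800; weights = 0.1343, 0.1929, 0.1209, 0.1999, 0.1346, 0.2174.
Calder: 0.1343×5.8 + 0.1929×7.8 + 0.1209×23.9 + 0.1999×60.1 + 0.1346×94.9 + 0.2174×150.1 = 62.5886 per 100,000.
Redcliff: 0.1343×4.2 + 0.1929×7.6 + 0.1209×16.1 + 0.1999×33.6 + 0.1346×51.6 + 0.2174×76.5 = 34.2679 per 100,000.
Difference = 62.5886 − 34.2679 = 28.3207.

28.3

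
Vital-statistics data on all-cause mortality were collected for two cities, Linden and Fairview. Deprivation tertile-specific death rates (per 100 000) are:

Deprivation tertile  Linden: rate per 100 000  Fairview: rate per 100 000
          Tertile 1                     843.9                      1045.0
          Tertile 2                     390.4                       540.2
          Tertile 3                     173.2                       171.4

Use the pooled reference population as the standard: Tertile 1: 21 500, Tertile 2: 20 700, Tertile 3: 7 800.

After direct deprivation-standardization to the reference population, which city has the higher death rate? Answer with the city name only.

Standard total = 50 000; weights = 0.4300, 0.4140, 0.1560.
Linden: 0.4300×843.9 + 0.4140×390.4 + 0.1560×173.2 = 551.5218 per 100 000.
Fairview: 0.4300×1045.0 + 0.4140×540.2 + 0.1560×171.4 = 699.7312 per 100 000.

Fairview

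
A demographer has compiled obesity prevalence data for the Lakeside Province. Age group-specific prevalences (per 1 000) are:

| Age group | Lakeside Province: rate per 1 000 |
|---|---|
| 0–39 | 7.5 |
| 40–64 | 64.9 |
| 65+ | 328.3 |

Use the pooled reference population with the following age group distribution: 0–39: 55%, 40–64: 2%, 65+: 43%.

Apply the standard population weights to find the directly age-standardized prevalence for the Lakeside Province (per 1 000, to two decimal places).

146.59

Standard weights: 0.55, 0.02, 0.43.
Standardized rate: 0.5500×7.5 + 0.0200×64.9 + 0.4300×328.3 = 146.5920 per 1 000.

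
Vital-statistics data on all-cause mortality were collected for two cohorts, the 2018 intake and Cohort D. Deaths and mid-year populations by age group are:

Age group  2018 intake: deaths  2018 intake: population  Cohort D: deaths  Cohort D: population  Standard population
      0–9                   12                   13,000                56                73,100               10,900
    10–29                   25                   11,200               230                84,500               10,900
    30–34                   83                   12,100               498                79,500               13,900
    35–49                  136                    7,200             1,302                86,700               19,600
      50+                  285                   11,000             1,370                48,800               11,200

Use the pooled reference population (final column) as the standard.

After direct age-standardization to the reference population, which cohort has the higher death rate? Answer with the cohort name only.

Age-specific rates per 1,000 for the 2018 intake: 0.923, 2.232, 6.860, 18.889, 25.909.
For Cohort D: 0.766, 2.722, 6.264, 15.017, 28.074.
Standard total = 66,500; weights = 0.1639, 0.1639, 0.2090, 0.2947, 0.1684.
The 2018 intake: 0.1639×0.923 + 0.1639×2.232 + 0.2090×6.860 + 0.2947×18.889 + 0.1684×25.909 = 11.8819 per 1,000.
Cohort D: 0.1639×0.766 + 0.1639×2.722 + 0.2090×6.264 + 0.2947×15.017 + 0.1684×28.074 = 11.0354 per 1,000.

2018 intake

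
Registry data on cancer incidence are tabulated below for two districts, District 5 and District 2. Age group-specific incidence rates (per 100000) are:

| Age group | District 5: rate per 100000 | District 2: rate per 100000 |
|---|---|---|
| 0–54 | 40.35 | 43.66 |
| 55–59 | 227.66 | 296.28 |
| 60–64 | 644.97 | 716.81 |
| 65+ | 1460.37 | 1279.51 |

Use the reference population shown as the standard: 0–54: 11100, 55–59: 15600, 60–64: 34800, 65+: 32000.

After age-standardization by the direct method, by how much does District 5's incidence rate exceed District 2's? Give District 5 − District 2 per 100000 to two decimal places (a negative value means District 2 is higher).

23.32

Standard total = 93500; weights = 0.1187, 0.1668, 0.3722, 0.3422.
District 5: 0.1187×40.35 + 0.1668×227.66 + 0.3722×644.97 + 0.3422×1460.37 = 782.6329 per 100000.
District 2: 0.1187×43.66 + 0.1668×296.28 + 0.3722×716.81 + 0.3422×1279.51 = 759.3145 per 100000.
Difference = 782.6329 − 759.3145 = 23.3184.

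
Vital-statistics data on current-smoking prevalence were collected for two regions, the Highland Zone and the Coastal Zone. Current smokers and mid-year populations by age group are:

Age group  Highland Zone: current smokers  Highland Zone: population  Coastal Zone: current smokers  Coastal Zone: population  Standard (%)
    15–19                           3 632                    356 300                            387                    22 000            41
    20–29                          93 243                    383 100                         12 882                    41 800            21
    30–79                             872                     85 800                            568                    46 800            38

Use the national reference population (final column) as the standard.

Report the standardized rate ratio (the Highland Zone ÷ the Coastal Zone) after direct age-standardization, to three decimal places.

Age-specific rates per 1 000 for the Highland Zone: 10.194, 243.391, 10.163.
For the Coastal Zone: 17.591, 308.182, 12.137.
Standard weights: 0.41, 0.21, 0.38.
The Highland Zone: 0.4100×10.194 + 0.2100×243.391 + 0.3800×10.163 = 59.1535 per 1 000.
The Coastal Zone: 0.4100×17.591 + 0.2100×308.182 + 0.3800×12.137 = 76.5424 per 1 000.
Ratio = 59.1535 ÷ 76.5424 = 0.77282.

0.773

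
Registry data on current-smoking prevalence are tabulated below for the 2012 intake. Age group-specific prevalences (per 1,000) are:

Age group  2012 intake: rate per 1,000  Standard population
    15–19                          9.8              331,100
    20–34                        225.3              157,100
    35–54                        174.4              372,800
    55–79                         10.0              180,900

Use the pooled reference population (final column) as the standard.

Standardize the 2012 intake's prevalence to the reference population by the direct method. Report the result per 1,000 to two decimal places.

101.22

Standard total = 1,041,900; weights = 0.3178, 0.1508, 0.3578, 0.1736.
Standardized rate: 0.3178×9.8 + 0.1508×225.3 + 0.3578×174.4 + 0.1736×10.0 = 101.2235 per 1,000.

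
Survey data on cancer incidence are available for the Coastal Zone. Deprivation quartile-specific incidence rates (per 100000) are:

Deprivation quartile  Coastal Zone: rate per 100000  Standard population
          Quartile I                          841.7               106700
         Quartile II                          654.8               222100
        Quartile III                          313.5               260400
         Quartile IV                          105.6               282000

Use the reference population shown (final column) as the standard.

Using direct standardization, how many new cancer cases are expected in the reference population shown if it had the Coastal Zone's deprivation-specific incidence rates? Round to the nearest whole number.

3467

Expected new cancer cases = Σ (standard pop × deprivation-specific rate ÷ 100000)
= 106700×841.7/100000 + 222100×654.8/100000 + 260400×313.5/100000 + 282000×105.6/100000
= 898.09 + 1454.31 + 816.35 + 297.79 = 3466.55.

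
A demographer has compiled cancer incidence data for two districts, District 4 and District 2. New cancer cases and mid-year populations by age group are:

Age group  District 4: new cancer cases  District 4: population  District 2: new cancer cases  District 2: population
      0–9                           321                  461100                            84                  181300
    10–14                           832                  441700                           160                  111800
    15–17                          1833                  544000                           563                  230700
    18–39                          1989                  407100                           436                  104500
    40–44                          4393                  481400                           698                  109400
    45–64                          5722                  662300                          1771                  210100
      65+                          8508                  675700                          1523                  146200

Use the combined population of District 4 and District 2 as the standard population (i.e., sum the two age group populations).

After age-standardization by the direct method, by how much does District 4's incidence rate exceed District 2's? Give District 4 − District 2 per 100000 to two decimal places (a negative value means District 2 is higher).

Age-specific rates per 100000 for District 4: 69.62, 188.36, 336.95, 488.58, 912.55, 863.96, 1259.14.
For District 2: 46.33, 143.11, 244.04, 417.22, 638.03, 842.93, 1041.72.
Combined standard total = 4767300; weights = 0.1348, 0.1161, 0.1625, 0.1073, 0.1239, 0.1830, 0.1724.
District 4: 0.1348×69.62 + 0.1161×188.36 + 0.1625×336.95 + 0.1073×488.58 + 0.1239×912.55 + 0.1830×863.96 + 0.1724×1259.14 = 626.7085 per 100000.
District 2: 0.1348×46.33 + 0.1161×143.11 + 0.1625×244.04 + 0.1073×417.22 + 0.1239×638.03 + 0.1830×842.93 + 0.1724×1041.72 = 520.2103 per 100000.
Difference = 626.7085 − 520.2103 = 106.4982.

106.50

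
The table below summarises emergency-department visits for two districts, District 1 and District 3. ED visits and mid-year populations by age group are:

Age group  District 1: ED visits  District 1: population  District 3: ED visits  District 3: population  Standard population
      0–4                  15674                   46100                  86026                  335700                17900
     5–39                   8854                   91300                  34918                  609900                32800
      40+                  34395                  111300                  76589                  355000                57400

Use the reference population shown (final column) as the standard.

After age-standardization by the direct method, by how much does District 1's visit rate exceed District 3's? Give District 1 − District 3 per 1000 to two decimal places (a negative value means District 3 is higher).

Age-specific rates per 1000 for District 1: 340.000, 96.977, 309.030.
For District 3: 256.259, 57.252, 215.744.
Standard total = 108100; weights = 0.1656, 0.3034, 0.5310.
District 1: 0.1656×340.000 + 0.3034×96.977 + 0.5310×309.030 = 249.8164 per 1000.
District 3: 0.1656×256.259 + 0.3034×57.252 + 0.5310×215.744 = 174.3624 per 1000.
Difference = 249.8164 − 174.3624 = 75.4539.

75.45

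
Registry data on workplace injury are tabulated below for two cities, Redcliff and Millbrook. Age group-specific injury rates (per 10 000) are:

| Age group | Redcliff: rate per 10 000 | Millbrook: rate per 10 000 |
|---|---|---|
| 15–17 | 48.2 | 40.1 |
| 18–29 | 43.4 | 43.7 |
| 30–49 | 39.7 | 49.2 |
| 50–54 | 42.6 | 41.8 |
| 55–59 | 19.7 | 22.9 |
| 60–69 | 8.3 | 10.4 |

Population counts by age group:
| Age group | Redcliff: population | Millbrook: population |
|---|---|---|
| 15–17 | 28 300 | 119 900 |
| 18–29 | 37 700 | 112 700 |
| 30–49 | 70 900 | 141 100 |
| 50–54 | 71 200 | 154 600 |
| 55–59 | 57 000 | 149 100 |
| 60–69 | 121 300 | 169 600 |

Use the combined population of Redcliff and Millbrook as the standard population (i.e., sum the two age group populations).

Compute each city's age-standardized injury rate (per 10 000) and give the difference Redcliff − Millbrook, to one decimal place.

Combined standard total = 1 233 400; weights = 0.1202, 0.1219, 0.1719, 0.1831, 0.1671, 0.2359.
Redcliff: 0.1202×48.2 + 0.1219×43.4 + 0.1719×39.7 + 0.1831×42.6 + 0.1671×19.7 + 0.2359×8.3 = 30.9557 per 10 000.
Millbrook: 0.1202×40.1 + 0.1219×43.7 + 0.1719×49.2 + 0.1831×41.8 + 0.1671×22.9 + 0.2359×10.4 = 32.5354 per 10 000.
Difference = 30.9557 − 32.5354 = -1.5798.

-1.6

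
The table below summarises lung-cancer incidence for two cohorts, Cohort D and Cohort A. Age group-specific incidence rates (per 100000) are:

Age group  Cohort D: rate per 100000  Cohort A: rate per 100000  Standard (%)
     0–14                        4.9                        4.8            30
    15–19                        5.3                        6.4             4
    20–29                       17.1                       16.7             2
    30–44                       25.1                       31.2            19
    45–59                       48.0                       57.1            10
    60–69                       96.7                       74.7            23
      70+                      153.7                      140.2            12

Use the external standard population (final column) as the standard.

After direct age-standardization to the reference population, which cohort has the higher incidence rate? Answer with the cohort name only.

Cohort D

Standard weights: 0.30, 0.04, 0.02, 0.19, 0.10, 0.23, 0.12.
Cohort D: 0.3000×4.9 + 0.0400×5.3 + 0.0200×17.1 + 0.1900×25.1 + 0.1000×48.0 + 0.2300×96.7 + 0.1200×153.7 = 52.2780 per 100000.
Cohort A: 0.3000×4.8 + 0.0400×6.4 + 0.0200×16.7 + 0.1900×31.2 + 0.1000×57.1 + 0.2300×74.7 + 0.1200×140.2 = 47.6730 per 100000.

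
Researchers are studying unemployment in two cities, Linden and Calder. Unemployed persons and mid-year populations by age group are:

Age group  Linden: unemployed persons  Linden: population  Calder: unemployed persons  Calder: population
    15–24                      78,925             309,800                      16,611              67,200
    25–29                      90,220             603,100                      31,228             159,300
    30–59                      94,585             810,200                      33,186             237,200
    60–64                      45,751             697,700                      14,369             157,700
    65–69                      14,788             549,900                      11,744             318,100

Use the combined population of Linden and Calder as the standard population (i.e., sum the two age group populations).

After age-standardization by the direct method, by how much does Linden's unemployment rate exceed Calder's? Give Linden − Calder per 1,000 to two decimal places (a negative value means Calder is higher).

-22.34

Age-specific rates per 1,000 for Linden: 254.761, 149.594, 116.743, 65.574, 26.892.
For Calder: 247.188, 196.033, 139.907, 91.116, 36.919.
Combined standard total = 3,910,200; weights = 0.0964, 0.1950, 0.2679, 0.2188, 0.2220.
Linden: 0.0964×254.761 + 0.1950×149.594 + 0.2679×116.743 + 0.2188×65.574 + 0.2220×26.892 = 105.3159 per 1,000.
Calder: 0.0964×247.188 + 0.1950×196.033 + 0.2679×139.907 + 0.2188×91.116 + 0.2220×36.919 = 127.6585 per 1,000.
Difference = 105.3159 − 127.6585 = -22.3427.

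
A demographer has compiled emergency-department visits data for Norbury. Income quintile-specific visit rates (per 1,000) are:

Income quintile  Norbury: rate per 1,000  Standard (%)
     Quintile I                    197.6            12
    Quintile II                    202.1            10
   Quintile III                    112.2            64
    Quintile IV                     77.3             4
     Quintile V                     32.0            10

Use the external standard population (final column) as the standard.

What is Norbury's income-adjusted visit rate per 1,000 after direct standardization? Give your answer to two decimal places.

Standard weights: 0.12, 0.10, 0.64, 0.04, 0.10.
Standardized rate: 0.1200×197.6 + 0.1000×202.1 + 0.6400×112.2 + 0.0400×77.3 + 0.1000×32.0 = 122.0220 per 1,000.

122.02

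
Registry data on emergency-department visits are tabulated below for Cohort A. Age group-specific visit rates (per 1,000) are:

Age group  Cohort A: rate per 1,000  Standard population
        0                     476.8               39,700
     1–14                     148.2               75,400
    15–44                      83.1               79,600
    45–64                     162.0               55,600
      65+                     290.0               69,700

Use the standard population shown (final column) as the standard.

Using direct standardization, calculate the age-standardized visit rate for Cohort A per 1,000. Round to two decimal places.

206.06

Standard total = 320,000; weights = 0.1241, 0.2356, 0.2487, 0.1737, 0.2178.
Standardized rate: 0.1241×476.8 + 0.2356×148.2 + 0.2487×83.1 + 0.1737×162.0 + 0.2178×290.0 = 206.0569 per 1,000.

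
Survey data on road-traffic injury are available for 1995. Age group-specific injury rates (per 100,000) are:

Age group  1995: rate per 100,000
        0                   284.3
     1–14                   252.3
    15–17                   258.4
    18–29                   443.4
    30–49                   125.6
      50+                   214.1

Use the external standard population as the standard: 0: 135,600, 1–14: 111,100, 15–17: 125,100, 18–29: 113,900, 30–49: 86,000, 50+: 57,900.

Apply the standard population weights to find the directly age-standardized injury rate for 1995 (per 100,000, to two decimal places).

274.16

Standard total = 629,600; weights = 0.2154, 0.1765, 0.1987, 0.1809, 0.1366, 0.0920.
Standardized rate: 0.2154×284.3 + 0.1765×252.3 + 0.1987×258.4 + 0.1809×443.4 + 0.1366×125.6 + 0.0920×214.1 = 274.1561 per 100,000.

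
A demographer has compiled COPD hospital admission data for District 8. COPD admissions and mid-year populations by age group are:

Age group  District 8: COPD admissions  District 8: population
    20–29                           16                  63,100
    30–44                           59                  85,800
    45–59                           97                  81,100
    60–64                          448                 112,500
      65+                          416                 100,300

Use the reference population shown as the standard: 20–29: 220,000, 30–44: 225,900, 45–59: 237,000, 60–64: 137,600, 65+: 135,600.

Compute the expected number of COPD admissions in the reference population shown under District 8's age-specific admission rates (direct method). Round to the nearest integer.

1605

Age-specific rates per 10,000 for District 8: 2.54, 6.88, 11.96, 39.82, 41.48.
Expected COPD admissions = Σ (standard pop × age-specific rate ÷ 10,000)
= 220,000×2.54/10,000 + 225,900×6.88/10,000 + 237,000×11.96/10,000 + 137,600×39.82/10,000 + 135,600×41.48/10,000
= 55.78 + 155.34 + 283.46 + 547.95 + 562.41 = 1604.95.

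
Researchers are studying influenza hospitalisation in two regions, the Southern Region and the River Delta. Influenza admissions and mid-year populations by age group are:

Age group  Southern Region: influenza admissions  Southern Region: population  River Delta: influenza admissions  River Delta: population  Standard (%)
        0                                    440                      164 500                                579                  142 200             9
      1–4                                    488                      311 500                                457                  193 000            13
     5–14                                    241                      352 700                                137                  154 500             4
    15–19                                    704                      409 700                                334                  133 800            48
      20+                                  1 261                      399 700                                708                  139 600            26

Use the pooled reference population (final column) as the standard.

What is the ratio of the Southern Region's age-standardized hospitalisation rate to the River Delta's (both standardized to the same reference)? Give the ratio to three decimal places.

Age-specific rates per 100 000 for the Southern Region: 267.48, 156.66, 68.33, 171.83, 315.49.
For the River Delta: 407.17, 236.79, 88.67, 249.63, 507.16.
Standard weights: 0.09, 0.13, 0.04, 0.48, 0.26.
The Southern Region: 0.0900×267.48 + 0.1300×156.66 + 0.0400×68.33 + 0.4800×171.83 + 0.2600×315.49 = 211.6785 per 100 000.
The River Delta: 0.0900×407.17 + 0.1300×236.79 + 0.0400×88.67 + 0.4800×249.63 + 0.2600×507.16 = 322.6580 per 100 000.
Ratio = 211.6785 ÷ 322.6580 = 0.65605.

0.656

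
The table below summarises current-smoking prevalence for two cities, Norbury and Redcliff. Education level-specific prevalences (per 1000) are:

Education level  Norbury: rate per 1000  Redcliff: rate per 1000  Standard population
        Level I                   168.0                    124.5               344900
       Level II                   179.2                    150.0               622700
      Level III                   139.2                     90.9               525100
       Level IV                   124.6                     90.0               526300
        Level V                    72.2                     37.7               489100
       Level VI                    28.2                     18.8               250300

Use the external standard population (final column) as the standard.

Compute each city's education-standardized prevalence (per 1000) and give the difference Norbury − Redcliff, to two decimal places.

Standard total = 2758400; weights = 0.1250, 0.2257, 0.1904, 0.1908, 0.1773, 0.0907.
Norbury: 0.1250×168.0 + 0.2257×179.2 + 0.1904×139.2 + 0.1908×124.6 + 0.1773×72.2 + 0.0907×28.2 = 127.0930 per 1000.
Redcliff: 0.1250×124.5 + 0.2257×150.0 + 0.1904×90.9 + 0.1908×90.0 + 0.1773×37.7 + 0.0907×18.8 = 92.2957 per 1000.
Difference = 127.0930 − 92.2957 = 34.7974.

34.80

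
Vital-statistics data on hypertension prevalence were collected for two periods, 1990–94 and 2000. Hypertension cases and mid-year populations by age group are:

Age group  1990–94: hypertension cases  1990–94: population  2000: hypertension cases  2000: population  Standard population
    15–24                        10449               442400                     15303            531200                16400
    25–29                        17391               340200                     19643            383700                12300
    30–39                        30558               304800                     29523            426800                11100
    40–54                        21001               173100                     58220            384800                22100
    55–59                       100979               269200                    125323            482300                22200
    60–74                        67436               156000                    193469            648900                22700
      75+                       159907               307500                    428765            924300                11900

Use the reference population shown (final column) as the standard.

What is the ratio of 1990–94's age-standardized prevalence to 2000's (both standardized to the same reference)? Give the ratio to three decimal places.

1.252

Age-specific rates per 1000 for 1990–94: 23.619, 51.120, 100.256, 121.323, 375.108, 432.282, 520.023.
For 2000: 28.808, 51.194, 69.173, 151.299, 259.844, 298.149, 463.881.
Standard total = 118700; weights = 0.1382, 0.1036, 0.0935, 0.1862, 0.1870, 0.1912, 0.1003.
1990–94: 0.1382×23.619 + 0.1036×51.120 + 0.0935×100.256 + 0.1862×121.323 + 0.1870×375.108 + 0.1912×432.282 + 0.1003×520.023 = 245.4816 per 1000.
2000: 0.1382×28.808 + 0.1036×51.194 + 0.0935×69.173 + 0.1862×151.299 + 0.1870×259.844 + 0.1912×298.149 + 0.1003×463.881 = 196.0437 per 1000.
Ratio = 245.4816 ÷ 196.0437 = 1.25218.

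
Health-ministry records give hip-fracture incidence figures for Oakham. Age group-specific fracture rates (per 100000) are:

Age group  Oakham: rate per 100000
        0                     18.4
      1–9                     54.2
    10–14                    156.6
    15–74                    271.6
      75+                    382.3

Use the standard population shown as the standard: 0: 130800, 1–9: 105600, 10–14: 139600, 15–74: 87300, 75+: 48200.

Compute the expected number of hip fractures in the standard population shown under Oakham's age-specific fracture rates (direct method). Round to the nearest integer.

721

Expected hip fractures = Σ (standard pop × age-specific rate ÷ 100000)
= 130800×18.4/100000 + 105600×54.2/100000 + 139600×156.6/100000 + 87300×271.6/100000 + 48200×382.3/100000
= 24.07 + 57.24 + 218.61 + 237.11 + 184.27 = 721.29.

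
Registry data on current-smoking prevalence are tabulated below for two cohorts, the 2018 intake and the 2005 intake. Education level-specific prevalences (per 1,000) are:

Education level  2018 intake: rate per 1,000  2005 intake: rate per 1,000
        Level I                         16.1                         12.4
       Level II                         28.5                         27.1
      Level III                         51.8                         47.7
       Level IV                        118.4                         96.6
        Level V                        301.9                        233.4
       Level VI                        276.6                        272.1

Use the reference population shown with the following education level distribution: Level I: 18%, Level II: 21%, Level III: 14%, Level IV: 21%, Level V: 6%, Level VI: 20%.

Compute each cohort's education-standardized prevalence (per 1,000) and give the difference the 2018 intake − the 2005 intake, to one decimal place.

Standard weights: 0.18, 0.21, 0.14, 0.21, 0.06, 0.20.
The 2018 intake: 0.1800×16.1 + 0.2100×28.5 + 0.1400×51.8 + 0.2100×118.4 + 0.0600×301.9 + 0.2000×276.6 = 114.4330 per 1,000.
The 2005 intake: 0.1800×12.4 + 0.2100×27.1 + 0.1400×47.7 + 0.2100×96.6 + 0.0600×233.4 + 0.2000×272.1 = 103.3110 per 1,000.
Difference = 114.4330 − 103.3110 = 11.1220.

11.1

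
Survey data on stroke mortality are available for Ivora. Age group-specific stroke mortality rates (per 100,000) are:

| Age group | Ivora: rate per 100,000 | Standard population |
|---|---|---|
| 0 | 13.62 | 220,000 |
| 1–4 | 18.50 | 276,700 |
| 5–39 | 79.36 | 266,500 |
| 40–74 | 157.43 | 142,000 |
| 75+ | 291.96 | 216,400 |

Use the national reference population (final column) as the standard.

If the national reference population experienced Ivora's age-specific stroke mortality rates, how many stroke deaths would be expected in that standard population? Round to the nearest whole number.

1148

Expected stroke deaths = Σ (standard pop × age-specific rate ÷ 100,000)
= 220,000×13.62/100,000 + 276,700×18.50/100,000 + 266,500×79.36/100,000 + 142,000×157.43/100,000 + 216,400×291.96/100,000
= 29.96 + 51.19 + 211.49 + 223.55 + 631.80 = 1148.00.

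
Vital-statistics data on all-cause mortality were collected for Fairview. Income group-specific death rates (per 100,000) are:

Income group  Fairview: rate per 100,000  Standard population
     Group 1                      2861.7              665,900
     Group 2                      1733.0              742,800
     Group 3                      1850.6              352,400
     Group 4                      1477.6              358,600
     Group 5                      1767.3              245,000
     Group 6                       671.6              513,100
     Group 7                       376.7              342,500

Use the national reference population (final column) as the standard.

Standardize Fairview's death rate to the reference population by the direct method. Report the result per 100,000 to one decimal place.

1640.1

Standard total = 3,220,300; weights = 0.2068, 0.2307, 0.1094, 0.1114, 0.0761, 0.1593, 0.1064.
Standardized rate: 0.2068×2861.7 + 0.2307×1733.0 + 0.1094×1850.6 + 0.1114×1477.6 + 0.0761×1767.3 + 0.1593×671.6 + 0.1064×376.7 = 1640.0657 per 100,000.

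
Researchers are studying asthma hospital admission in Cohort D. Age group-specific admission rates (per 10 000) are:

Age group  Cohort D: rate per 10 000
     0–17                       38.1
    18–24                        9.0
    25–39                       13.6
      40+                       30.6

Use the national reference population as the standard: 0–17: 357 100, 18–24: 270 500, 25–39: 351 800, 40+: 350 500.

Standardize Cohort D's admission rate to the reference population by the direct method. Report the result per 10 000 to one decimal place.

Standard total = 1 329 900; weights = 0.2685, 0.2034, 0.2645, 0.2636.
Standardized rate: 0.2685×38.1 + 0.2034×9.0 + 0.2645×13.6 + 0.2636×30.6 = 23.7234 per 10 000.

23.7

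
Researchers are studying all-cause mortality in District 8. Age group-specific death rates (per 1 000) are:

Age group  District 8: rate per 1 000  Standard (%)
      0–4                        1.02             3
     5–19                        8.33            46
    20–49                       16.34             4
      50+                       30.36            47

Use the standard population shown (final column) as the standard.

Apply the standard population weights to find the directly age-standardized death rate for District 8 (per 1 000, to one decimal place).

Standard weights: 0.03, 0.46, 0.04, 0.47.
Standardized rate: 0.0300×1.02 + 0.4600×8.33 + 0.0400×16.34 + 0.4700×30.36 = 18.7852 per 1 000.

18.8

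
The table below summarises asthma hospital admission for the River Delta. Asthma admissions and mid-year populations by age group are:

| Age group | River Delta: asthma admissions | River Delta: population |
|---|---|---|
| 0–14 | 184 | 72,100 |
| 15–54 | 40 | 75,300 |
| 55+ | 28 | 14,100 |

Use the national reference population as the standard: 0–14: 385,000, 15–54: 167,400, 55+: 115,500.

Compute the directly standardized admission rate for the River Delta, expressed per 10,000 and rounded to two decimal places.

Age-specific rates per 10,000 for the River Delta: 25.52, 5.31, 19.86.
Standard total = 667,900; weights = 0.5764, 0.2506, 0.1729.
Standardized rate: 0.5764×25.52 + 0.2506×5.31 + 0.1729×19.86 = 19.4761 per 10,000.

19.48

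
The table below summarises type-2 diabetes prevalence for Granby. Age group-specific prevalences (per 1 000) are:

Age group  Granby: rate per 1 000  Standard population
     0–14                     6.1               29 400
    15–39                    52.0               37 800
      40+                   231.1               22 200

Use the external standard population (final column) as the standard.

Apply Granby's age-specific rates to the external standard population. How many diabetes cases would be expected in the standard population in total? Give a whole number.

Expected diabetes cases = Σ (standard pop × age-specific rate ÷ 1 000)
= 29 400×6.1/1 000 + 37 800×52.0/1 000 + 22 200×231.1/1 000
= 179.34 + 1965.60 + 5130.42 = 7275.36.

7275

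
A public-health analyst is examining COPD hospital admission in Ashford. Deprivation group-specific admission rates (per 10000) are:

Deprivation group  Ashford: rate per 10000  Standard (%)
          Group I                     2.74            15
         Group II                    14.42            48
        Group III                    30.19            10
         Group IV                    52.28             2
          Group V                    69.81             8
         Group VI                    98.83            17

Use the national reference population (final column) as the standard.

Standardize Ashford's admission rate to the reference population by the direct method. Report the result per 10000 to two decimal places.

33.78

Standard weights: 0.15, 0.48, 0.10, 0.02, 0.08, 0.17.
Standardized rate: 0.1500×2.74 + 0.4800×14.42 + 0.1000×30.19 + 0.0200×52.28 + 0.0800×69.81 + 0.1700×98.83 = 33.7831 per 10000.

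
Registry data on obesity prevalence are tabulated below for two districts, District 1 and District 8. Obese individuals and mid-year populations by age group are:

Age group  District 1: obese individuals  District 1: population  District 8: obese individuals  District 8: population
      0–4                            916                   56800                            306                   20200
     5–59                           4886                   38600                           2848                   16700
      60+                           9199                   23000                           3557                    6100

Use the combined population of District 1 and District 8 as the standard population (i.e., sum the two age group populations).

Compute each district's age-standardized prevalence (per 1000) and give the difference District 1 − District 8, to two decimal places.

Age-specific rates per 1000 for District 1: 16.127, 126.580, 399.957.
For District 8: 15.149, 170.539, 583.115.
Combined standard total = 161400; weights = 0.4771, 0.3426, 0.1803.
District 1: 0.4771×16.127 + 0.3426×126.580 + 0.1803×399.957 = 123.1746 per 1000.
District 8: 0.4771×15.149 + 0.3426×170.539 + 0.1803×583.115 = 170.7923 per 1000.
Difference = 123.1746 − 170.7923 = -47.6177.

-47.62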